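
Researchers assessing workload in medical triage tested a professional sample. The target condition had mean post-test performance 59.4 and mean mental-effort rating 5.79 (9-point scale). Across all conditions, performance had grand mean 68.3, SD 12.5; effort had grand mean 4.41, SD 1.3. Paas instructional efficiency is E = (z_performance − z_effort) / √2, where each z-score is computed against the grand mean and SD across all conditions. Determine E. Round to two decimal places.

-1.25

z_performance = (59.4 − 68.3) / 12.5 = -8.9000 / 12.5 = -0.7120.
z_effort = (5.79 − 4.41) / 1.3 = 1.3800 / 1.3 = 1.0615.
z_P − z_E = -0.7120 − 1.0615 = -1.7735.
E = -1.7735 / √2 = -1.7735 / 1.41421 = -1.2541 ≈ -1.25.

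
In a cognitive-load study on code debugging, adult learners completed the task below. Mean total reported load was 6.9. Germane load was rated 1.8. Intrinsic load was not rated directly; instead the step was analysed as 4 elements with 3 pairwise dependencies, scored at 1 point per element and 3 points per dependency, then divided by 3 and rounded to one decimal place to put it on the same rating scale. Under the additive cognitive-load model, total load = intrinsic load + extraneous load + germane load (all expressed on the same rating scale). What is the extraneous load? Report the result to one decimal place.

0.8

Intrinsic (element-interactivity): (4 × 1 + 3 × 3) / 3 = 13 / 3 = 4.3333 → 4.3.
extraneous load = total − intrinsic − germane
             = 6.9 − 4.3 − 1.8 = 0.8.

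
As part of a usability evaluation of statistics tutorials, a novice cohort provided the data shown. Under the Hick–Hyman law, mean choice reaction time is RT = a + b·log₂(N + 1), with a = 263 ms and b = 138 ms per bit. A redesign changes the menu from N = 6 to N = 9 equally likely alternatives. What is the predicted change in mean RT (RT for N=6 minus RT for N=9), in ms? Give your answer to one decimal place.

-71.0

RT(6) = 263 + 138·log₂(7) = 263 + 138·2.8074 = 650.4212 ms.
RT(9) = 263 + 138·log₂(10) = 263 + 138·3.3219 = 721.4222 ms.
Difference = 650.4212 − 721.4222 = -71.0010 ≈ -71.0 ms.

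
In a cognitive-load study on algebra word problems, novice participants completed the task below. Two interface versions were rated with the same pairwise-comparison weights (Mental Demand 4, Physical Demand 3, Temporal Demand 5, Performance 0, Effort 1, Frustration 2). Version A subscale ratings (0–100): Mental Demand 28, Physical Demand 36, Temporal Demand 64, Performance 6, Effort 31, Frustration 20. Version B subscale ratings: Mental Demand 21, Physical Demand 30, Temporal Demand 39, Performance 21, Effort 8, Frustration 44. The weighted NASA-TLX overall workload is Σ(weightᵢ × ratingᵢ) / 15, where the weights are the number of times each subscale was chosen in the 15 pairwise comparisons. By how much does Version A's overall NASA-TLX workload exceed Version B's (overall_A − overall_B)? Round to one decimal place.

9.7

Version A weighted sum = 4·28 + 3·36 + 5·64 + 0·6 + 1·31 + 2·20 = 112 + 108 + 320 + 0 + 31 + 40 = 611; overall_A = 611/15 = 40.7333.
Version B weighted sum = 4·21 + 3·30 + 5·39 + 0·21 + 1·8 + 2·44 = 84 + 90 + 195 + 0 + 8 + 88 = 465; overall_B = 465/15 = 31.0000.
Difference = 40.7333 − 31.0000 = 9.7333 ≈ 9.7.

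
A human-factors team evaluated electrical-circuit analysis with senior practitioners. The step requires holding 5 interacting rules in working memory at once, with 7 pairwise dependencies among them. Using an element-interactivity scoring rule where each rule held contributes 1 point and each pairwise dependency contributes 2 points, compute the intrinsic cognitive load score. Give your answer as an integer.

19

Element contribution: 5 × 1 = 5.
Interaction contribution: 7 × 2 = 14.
Intrinsic load = 5 + 14 = 19.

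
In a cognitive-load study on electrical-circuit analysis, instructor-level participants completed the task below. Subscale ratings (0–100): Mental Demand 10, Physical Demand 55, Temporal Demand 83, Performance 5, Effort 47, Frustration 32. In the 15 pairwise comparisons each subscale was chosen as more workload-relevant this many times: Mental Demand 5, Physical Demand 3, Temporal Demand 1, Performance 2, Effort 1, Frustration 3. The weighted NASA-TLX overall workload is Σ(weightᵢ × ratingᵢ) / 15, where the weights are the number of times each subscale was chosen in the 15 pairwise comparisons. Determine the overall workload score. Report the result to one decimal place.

30.1

The tallies are the weights (they sum to 15).
Weighted sum = 5·10 + 3·55 + 1·83 + 2·5 + 1·47 + 3·32
            = 50 + 165 + 83 + 10 + 47 + 96 = 451.
Overall workload = 451 / 15 = 30.0667 ≈ 30.1.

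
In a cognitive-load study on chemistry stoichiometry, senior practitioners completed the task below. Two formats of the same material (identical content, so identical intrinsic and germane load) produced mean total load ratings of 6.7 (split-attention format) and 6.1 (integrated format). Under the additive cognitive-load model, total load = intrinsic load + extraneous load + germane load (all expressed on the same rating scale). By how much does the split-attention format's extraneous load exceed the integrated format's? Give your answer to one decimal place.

Intrinsic and germane load are equal across formats, so the difference in total load equals the difference in extraneous load.
Extraneous-load difference = 6.7 − 6.1 = 0.6.

0.6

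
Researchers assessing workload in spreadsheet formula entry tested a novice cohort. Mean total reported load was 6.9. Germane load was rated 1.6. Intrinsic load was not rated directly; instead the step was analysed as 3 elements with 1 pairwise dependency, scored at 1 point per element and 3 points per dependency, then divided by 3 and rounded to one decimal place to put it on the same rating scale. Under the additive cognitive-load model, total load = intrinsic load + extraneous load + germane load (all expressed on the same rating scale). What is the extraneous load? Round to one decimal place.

3.3

Intrinsic (element-interactivity): (3 × 1 + 1 × 3) / 3 = 6 / 3 = 2.0000 → 2.0.
extraneous load = total − intrinsic − germane
             = 6.9 − 2.0 − 1.6 = 3.3.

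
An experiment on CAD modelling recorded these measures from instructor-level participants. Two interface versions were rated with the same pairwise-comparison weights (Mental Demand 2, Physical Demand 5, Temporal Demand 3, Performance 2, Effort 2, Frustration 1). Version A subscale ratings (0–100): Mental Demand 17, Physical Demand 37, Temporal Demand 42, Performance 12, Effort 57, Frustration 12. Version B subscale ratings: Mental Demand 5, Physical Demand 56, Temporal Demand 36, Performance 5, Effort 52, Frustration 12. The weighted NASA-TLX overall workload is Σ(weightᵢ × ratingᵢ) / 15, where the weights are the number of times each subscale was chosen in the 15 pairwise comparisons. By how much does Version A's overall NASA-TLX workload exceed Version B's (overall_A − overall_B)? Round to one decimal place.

Version A weighted sum = 2·17 + 5·37 + 3·42 + 2·12 + 2·57 + 1·12 = 34 + 185 + 126 + 24 + 114 + 12 = 495; overall_A = 495/15 = 33.0000.
Version B weighted sum = 2·5 + 5·56 + 3·36 + 2·5 + 2·52 + 1·12 = 10 + 280 + 108 + 10 + 104 + 12 = 524; overall_B = 524/15 = 34.9333.
Difference = 33.0000 − 34.9333 = -1.9333 ≈ -1.9.

-1.9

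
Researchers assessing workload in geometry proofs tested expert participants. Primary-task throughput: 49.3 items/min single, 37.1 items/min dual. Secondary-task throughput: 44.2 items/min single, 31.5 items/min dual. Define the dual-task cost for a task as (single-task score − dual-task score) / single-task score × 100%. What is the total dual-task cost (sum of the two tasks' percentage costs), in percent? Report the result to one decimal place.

53.5

Primary cost = (49.3 − 37.1) / 49.3 × 100% = 24.7465%.
Secondary cost = (44.2 − 31.5) / 44.2 × 100% = 28.7330%.
Total = 24.7465% + 28.7330% = 53.4795% ≈ 53.5%.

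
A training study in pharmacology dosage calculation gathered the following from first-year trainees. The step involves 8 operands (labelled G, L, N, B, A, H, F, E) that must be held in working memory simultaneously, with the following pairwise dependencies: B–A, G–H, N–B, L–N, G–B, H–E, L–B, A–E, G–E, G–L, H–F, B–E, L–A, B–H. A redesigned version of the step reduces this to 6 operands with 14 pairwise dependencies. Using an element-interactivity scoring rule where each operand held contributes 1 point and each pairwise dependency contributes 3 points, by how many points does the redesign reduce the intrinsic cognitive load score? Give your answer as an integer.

2

Original: 8 × 1 + 14 × 3 = 8 + 42 = 50.
Redesigned: 6 × 1 + 14 × 3 = 6 + 42 = 48.
Reduction = 50 − 48 = 2.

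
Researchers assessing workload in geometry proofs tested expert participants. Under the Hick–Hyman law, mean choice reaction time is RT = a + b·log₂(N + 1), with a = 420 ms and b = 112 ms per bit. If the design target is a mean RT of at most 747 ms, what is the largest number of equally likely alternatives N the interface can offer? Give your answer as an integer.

Set 420 + 112·log₂(N + 1) ≤ 747.
log₂(N + 1) ≤ (747 − 420) / 112 = 2.9196.
N + 1 ≤ 2^2.9196 = 7.5664.
N ≤ 6.5664, so the largest integer N is 6.

6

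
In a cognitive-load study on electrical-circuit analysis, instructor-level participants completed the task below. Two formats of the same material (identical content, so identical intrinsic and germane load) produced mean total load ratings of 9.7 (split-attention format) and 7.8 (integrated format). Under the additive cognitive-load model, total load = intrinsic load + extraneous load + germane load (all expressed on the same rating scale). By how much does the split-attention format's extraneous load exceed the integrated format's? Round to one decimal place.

Intrinsic and germane load are equal across formats, so the difference in total load equals the difference in extraneous load.
Extraneous-load difference = 9.7 − 7.8 = 1.9.

1.9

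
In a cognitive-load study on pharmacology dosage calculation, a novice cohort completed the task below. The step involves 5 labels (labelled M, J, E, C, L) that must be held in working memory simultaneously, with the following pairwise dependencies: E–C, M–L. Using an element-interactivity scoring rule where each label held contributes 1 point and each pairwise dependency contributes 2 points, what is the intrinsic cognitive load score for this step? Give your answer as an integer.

9

Count of labels held simultaneously: 5.
Count of pairwise dependencies listed: 2.
Element contribution: 5 × 1 = 5.
Interaction contribution: 2 × 2 = 4.
Intrinsic load = 5 + 4 = 9.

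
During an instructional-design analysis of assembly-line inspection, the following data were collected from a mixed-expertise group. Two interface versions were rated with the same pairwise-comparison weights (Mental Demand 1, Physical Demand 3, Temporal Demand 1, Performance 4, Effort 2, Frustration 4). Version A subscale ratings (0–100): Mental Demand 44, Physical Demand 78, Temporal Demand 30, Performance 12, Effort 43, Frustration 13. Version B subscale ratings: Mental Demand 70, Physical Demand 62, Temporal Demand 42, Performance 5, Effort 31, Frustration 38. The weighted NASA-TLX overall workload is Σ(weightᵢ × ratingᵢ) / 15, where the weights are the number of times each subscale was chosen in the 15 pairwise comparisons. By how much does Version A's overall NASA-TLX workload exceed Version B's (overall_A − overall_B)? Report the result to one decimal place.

Version A weighted sum = 1·44 + 3·78 + 1·30 + 4·12 + 2·43 + 4·13 = 44 + 234 + 30 + 48 + 86 + 52 = 494; overall_A = 494/15 = 32.9333.
Version B weighted sum = 1·70 + 3·62 + 1·42 + 4·5 + 2·31 + 4·38 = 70 + 186 + 42 + 20 + 62 + 152 = 532; overall_B = 532/15 = 35.4667.
Difference = 32.9333 − 35.4667 = -2.5334 ≈ -2.5.

-2.5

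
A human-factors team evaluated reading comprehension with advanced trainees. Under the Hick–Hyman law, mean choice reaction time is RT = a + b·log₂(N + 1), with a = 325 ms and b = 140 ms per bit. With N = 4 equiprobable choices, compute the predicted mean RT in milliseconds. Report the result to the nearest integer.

log₂(4 + 1) = log₂(5) = 2.3219.
RT = 325 + 140 × 2.3219 = 325 + 325.0660 = 650.0660 ms.
≈ 650 ms.

650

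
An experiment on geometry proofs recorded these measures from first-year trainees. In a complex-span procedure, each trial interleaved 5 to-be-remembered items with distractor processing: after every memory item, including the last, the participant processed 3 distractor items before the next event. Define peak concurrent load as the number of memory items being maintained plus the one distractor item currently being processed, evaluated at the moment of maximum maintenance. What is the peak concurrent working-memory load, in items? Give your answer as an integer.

6

Maintenance is greatest during the distractor(s) after memory item 5: all 5 memory items are being held.
One distractor item is concurrently being processed.
Peak concurrent load = 5 + 1 = 6 items.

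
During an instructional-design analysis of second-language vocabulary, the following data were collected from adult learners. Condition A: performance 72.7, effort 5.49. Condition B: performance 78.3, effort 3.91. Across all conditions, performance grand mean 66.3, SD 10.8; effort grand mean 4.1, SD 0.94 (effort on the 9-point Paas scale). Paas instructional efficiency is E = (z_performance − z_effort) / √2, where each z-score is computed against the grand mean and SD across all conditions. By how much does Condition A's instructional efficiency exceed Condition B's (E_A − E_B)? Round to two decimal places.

-1.56

Condition A: z_P = (72.7 − 66.3)/10.8 = 0.5926; z_E = (5.49 − 4.1)/0.94 = 1.4787; E_A = (0.5926 − 1.4787)/√2 = -0.6266.
Condition B: z_P = (78.3 − 66.3)/10.8 = 1.1111; z_E = (3.91 − 4.1)/0.94 = -0.2021; E_B = (1.1111 − (-0.2021))/√2 = 0.9286.
E_A − E_B = -0.6266 − 0.9286 = -1.5552 ≈ -1.56.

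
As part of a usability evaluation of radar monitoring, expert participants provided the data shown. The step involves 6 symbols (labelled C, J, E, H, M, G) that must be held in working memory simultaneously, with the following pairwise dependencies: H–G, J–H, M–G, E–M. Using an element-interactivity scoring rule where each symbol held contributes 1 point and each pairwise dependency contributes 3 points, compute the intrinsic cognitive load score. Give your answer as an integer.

18

Count of symbols held simultaneously: 6.
Count of pairwise dependencies listed: 4.
Element contribution: 6 × 1 = 6.
Interaction contribution: 4 × 3 = 12.
Intrinsic load = 6 + 12 = 18.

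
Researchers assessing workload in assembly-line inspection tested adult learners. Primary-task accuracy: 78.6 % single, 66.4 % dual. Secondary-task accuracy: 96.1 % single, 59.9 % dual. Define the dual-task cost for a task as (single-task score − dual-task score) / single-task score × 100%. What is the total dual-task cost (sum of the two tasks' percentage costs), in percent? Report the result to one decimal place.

53.2

Primary cost = (78.6 − 66.4) / 78.6 × 100% = 15.5216%.
Secondary cost = (96.1 − 59.9) / 96.1 × 100% = 37.6691%.
Total = 15.5216% + 37.6691% = 53.1907% ≈ 53.2%.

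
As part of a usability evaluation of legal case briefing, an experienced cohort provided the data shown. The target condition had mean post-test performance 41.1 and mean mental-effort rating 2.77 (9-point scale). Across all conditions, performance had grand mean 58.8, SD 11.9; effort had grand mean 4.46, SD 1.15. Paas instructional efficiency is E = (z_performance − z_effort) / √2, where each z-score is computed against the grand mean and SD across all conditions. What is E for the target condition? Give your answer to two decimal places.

z_performance = (41.1 − 58.8) / 11.9 = -17.7000 / 11.9 = -1.4874.
z_effort = (2.77 − 4.46) / 1.15 = -1.6900 / 1.15 = -1.4696.
z_P − z_E = -1.4874 − (-1.4696) = -0.0178.
E = -0.0178 / √2 = -0.0178 / 1.41421 = -0.0126 ≈ -0.01.

-0.01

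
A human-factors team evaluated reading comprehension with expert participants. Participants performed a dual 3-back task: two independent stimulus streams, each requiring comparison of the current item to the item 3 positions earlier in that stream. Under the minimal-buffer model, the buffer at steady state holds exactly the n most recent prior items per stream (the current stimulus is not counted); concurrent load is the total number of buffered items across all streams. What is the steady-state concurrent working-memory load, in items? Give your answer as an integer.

Each stream's buffer holds its 3 most recent prior items.
Two independent streams: 2 × 3 = 6 buffered items at steady state.

6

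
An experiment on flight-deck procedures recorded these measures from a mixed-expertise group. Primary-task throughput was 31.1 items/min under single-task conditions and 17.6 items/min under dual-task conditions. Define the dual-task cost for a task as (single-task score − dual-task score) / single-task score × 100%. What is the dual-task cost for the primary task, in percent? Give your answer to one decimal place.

Cost = (31.1 − 17.6) / 31.1 × 100%
     = 13.5000 / 31.1 × 100% = 43.4084%.
≈ 43.4%.

43.4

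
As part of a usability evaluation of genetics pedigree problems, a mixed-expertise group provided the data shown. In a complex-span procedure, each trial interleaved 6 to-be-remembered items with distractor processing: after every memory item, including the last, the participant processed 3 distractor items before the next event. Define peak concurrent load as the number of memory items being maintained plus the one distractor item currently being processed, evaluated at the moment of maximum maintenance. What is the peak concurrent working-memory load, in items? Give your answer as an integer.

7

Maintenance is greatest during the distractor(s) after memory item 6: all 6 memory items are being held.
One distractor item is concurrently being processed.
Peak concurrent load = 6 + 1 = 7 items.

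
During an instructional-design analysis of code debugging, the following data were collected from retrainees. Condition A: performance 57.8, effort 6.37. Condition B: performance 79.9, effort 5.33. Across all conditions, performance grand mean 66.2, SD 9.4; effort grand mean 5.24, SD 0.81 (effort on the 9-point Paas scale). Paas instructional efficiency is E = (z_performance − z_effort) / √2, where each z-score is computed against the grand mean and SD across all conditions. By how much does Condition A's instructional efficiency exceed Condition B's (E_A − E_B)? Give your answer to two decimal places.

-2.57

Condition A: z_P = (57.8 − 66.2)/9.4 = -0.8936; z_E = (6.37 − 5.24)/0.81 = 1.3951; E_A = (-0.8936 − 1.3951)/√2 = -1.6184.
Condition B: z_P = (79.9 − 66.2)/9.4 = 1.4574; z_E = (5.33 − 5.24)/0.81 = 0.1111; E_B = (1.4574 − 0.1111)/√2 = 0.9520.
E_A − E_B = -1.6184 − 0.9520 = -2.5704 ≈ -2.57.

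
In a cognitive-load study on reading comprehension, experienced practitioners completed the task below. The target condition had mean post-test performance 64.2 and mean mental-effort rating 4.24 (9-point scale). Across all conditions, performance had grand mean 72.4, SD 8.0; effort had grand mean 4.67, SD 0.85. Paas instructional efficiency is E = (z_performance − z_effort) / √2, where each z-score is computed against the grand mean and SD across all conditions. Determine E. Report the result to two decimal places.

-0.37

z_performance = (64.2 − 72.4) / 8.0 = -8.2000 / 8.0 = -1.0250.
z_effort = (4.24 − 4.67) / 0.85 = -0.4300 / 0.85 = -0.5059.
z_P − z_E = -1.0250 − (-0.5059) = -0.5191.
E = -0.5191 / √2 = -0.5191 / 1.41421 = -0.3671 ≈ -0.37.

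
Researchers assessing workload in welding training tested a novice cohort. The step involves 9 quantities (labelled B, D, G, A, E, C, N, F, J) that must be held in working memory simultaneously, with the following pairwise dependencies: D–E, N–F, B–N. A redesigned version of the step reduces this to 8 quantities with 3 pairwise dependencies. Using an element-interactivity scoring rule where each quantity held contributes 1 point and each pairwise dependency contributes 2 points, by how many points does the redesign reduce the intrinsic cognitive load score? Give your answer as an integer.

Original: 9 × 1 + 3 × 2 = 9 + 6 = 15.
Redesigned: 8 × 1 + 3 × 2 = 8 + 6 = 14.
Reduction = 15 − 14 = 1.

1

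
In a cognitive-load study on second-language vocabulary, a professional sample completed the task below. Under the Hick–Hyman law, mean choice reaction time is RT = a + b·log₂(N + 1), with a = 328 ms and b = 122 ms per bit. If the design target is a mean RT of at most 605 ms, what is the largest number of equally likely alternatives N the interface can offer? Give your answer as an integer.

3

Set 328 + 122·log₂(N + 1) ≤ 605.
log₂(N + 1) ≤ (605 − 328) / 122 = 2.2705.
N + 1 ≤ 2^2.2705 = 4.8249.
N ≤ 3.8249, so the largest integer N is 3.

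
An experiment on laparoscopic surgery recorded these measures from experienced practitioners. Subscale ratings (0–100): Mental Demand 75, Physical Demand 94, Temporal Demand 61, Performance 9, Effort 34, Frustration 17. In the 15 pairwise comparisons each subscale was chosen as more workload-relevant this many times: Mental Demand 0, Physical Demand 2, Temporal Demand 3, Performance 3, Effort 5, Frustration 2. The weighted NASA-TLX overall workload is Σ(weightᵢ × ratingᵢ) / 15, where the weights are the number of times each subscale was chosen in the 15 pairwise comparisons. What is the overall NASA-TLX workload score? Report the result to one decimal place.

The tallies are the weights (they sum to 15).
Weighted sum = 0·75 + 2·94 + 3·61 + 3·9 + 5·34 + 2·17
            = 0 + 188 + 183 + 27 + 170 + 34 = 602.
Overall workload = 602 / 15 = 40.1333 ≈ 40.1.

40.1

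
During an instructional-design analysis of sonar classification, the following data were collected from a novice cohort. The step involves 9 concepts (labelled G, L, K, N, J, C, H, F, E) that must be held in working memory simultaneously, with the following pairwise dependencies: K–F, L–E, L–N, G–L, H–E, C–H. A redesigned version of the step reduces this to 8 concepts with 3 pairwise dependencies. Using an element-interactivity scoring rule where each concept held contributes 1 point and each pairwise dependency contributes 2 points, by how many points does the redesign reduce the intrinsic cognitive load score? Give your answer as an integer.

7

Original: 9 × 1 + 6 × 2 = 9 + 12 = 21.
Redesigned: 8 × 1 + 3 × 2 = 8 + 6 = 14.
Reduction = 21 − 14 = 7.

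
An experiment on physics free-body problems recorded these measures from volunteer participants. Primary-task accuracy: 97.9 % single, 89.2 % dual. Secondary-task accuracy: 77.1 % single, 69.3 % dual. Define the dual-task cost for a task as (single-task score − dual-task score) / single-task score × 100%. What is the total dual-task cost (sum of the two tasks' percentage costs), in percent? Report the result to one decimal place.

19.0

Primary cost = (97.9 − 89.2) / 97.9 × 100% = 8.8866%.
Secondary cost = (77.1 − 69.3) / 77.1 × 100% = 10.1167%.
Total = 8.8866% + 10.1167% = 19.0033% ≈ 19.0%.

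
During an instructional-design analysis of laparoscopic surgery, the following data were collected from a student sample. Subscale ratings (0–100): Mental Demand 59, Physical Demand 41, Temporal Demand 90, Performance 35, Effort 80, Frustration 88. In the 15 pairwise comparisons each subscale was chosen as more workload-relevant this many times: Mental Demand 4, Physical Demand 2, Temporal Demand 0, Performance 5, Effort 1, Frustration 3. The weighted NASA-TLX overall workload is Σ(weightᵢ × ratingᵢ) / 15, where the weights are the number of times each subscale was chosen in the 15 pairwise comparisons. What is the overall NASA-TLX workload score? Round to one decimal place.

The tallies are the weights (they sum to 15).
Weighted sum = 4·59 + 2·41 + 0·90 + 5·35 + 1·80 + 3·88
            = 236 + 82 + 0 + 175 + 80 + 264 = 837.
Overall workload = 837 / 15 = 55.8000 ≈ 55.8.

55.8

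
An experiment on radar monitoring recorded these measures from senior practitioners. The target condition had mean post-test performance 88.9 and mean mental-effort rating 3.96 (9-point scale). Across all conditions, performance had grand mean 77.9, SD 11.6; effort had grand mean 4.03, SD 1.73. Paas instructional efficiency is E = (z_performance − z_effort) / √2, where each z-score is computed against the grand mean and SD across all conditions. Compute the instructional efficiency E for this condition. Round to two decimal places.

0.70

z_performance = (88.9 − 77.9) / 11.6 = 11.0000 / 11.6 = 0.9483.
z_effort = (3.96 − 4.03) / 1.73 = -0.0700 / 1.73 = -0.0405.
z_P − z_E = 0.9483 − (-0.0405) = 0.9888.
E = 0.9888 / √2 = 0.9888 / 1.41421 = 0.6992 ≈ 0.70.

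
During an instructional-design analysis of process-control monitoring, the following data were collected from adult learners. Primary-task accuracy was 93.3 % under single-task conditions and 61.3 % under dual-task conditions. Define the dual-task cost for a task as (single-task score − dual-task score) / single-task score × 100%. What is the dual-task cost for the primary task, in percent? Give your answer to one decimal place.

Cost = (93.3 − 61.3) / 93.3 × 100%
     = 32.0000 / 93.3 × 100% = 34.2980%.
≈ 34.3%.

34.3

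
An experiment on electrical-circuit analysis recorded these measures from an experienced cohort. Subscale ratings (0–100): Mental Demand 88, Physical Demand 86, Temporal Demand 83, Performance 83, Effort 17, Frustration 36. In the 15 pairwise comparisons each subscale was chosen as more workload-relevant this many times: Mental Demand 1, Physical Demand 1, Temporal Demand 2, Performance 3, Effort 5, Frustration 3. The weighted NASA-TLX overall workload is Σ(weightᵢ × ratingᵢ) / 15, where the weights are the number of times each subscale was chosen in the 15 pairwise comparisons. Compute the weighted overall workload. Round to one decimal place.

52.1

The tallies are the weights (they sum to 15).
Weighted sum = 1·88 + 1·86 + 2·83 + 3·83 + 5·17 + 3·36
            = 88 + 86 + 166 + 249 + 85 + 108 = 782.
Overall workload = 782 / 15 = 52.1333 ≈ 52.1.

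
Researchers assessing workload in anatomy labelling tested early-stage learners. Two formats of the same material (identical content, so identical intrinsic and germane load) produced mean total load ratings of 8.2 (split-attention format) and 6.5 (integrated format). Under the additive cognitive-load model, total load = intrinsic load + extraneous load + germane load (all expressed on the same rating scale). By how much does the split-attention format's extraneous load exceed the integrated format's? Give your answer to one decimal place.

1.7

Intrinsic and germane load are equal across formats, so the difference in total load equals the difference in extraneous load.
Extraneous-load difference = 8.2 − 6.5 = 1.7.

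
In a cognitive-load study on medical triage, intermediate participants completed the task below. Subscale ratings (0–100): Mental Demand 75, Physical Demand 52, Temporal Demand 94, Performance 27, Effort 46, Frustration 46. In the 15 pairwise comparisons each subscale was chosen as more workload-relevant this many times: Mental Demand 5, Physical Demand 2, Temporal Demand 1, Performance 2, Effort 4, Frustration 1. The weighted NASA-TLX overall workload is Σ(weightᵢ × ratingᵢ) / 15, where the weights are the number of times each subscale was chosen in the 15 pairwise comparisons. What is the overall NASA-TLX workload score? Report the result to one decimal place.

The tallies are the weights (they sum to 15).
Weighted sum = 5·75 + 2·52 + 1·94 + 2·27 + 4·46 + 1·46
            = 375 + 104 + 94 + 54 + 184 + 46 = 857.
Overall workload = 857 / 15 = 57.1333 ≈ 57.1.

57.1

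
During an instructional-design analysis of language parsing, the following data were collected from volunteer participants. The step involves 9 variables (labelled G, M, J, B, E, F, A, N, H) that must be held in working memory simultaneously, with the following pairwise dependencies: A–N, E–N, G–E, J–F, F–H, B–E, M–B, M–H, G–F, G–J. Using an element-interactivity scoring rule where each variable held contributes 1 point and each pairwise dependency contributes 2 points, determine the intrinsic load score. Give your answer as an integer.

29

Count of variables held simultaneously: 9.
Count of pairwise dependencies listed: 10.
Element contribution: 9 × 1 = 9.
Interaction contribution: 10 × 2 = 20.
Intrinsic load = 9 + 20 = 29.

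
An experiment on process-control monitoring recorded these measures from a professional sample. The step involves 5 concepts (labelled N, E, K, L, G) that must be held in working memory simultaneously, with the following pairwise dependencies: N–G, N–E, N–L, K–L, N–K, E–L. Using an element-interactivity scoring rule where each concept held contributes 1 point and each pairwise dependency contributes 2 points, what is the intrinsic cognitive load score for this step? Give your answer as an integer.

Count of concepts held simultaneously: 5.
Count of pairwise dependencies listed: 6.
Element contribution: 5 × 1 = 5.
Interaction contribution: 6 × 2 = 12.
Intrinsic load = 5 + 12 = 17.

17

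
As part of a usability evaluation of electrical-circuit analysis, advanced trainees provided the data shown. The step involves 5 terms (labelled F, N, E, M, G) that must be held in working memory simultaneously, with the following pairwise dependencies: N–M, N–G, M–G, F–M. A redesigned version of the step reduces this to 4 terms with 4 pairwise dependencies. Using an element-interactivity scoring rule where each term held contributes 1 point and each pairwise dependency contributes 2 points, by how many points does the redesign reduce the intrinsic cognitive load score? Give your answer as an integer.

Original: 5 × 1 + 4 × 2 = 5 + 8 = 13.
Redesigned: 4 × 1 + 4 × 2 = 4 + 8 = 12.
Reduction = 13 − 12 = 1.

1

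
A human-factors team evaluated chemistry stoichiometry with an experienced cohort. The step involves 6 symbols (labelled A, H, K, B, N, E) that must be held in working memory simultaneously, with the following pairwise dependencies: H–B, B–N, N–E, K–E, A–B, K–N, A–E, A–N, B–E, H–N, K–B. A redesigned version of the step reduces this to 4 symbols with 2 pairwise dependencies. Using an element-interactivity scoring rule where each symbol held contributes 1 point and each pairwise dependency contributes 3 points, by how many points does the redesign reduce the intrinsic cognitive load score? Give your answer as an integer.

Original: 6 × 1 + 11 × 3 = 6 + 33 = 39.
Redesigned: 4 × 1 + 2 × 3 = 4 + 6 = 10.
Reduction = 39 − 10 = 29.

29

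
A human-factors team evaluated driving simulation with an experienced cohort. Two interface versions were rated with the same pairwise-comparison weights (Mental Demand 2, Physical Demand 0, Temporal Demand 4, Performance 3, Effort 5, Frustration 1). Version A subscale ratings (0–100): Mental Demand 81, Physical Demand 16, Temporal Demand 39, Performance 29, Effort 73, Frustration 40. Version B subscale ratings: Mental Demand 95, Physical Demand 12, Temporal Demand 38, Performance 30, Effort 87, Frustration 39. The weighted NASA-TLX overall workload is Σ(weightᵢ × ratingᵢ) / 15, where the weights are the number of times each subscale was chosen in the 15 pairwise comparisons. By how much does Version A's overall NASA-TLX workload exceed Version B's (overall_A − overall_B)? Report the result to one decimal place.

Version A weighted sum = 2·81 + 0·16 + 4·39 + 3·29 + 5·73 + 1·40 = 162 + 0 + 156 + 87 + 365 + 40 = 810; overall_A = 810/15 = 54.0000.
Version B weighted sum = 2·95 + 0·12 + 4·38 + 3·30 + 5·87 + 1·39 = 190 + 0 + 152 + 90 + 435 + 39 = 906; overall_B = 906/15 = 60.4000.
Difference = 54.0000 − 60.4000 = -6.4000 ≈ -6.4.

-6.4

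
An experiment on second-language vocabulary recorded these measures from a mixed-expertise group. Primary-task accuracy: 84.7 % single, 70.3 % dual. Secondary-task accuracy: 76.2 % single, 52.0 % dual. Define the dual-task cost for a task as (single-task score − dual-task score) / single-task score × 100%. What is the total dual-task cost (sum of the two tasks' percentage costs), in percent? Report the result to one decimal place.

Primary cost = (84.7 − 70.3) / 84.7 × 100% = 17.0012%.
Secondary cost = (76.2 − 52.0) / 76.2 × 100% = 31.7585%.
Total = 17.0012% + 31.7585% = 48.7597% ≈ 48.8%.

48.8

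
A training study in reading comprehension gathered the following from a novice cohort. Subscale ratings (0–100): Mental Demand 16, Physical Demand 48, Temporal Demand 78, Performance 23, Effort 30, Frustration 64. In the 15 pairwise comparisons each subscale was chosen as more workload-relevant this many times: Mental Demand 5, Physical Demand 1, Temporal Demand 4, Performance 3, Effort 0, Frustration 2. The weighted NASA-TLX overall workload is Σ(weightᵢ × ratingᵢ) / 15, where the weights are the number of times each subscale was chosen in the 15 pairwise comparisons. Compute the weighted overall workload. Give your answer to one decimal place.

The tallies are the weights (they sum to 15).
Weighted sum = 5·16 + 1·48 + 4·78 + 3·23 + 0·30 + 2·64
            = 80 + 48 + 312 + 69 + 0 + 128 = 637.
Overall workload = 637 / 15 = 42.4667 ≈ 42.5.

42.5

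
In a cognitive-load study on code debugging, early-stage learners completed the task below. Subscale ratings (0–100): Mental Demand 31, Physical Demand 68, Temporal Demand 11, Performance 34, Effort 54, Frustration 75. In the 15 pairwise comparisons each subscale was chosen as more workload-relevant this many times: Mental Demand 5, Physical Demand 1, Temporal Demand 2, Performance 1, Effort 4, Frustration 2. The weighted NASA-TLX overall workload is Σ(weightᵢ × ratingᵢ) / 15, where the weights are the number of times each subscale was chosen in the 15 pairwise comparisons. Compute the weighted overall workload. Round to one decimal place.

The tallies are the weights (they sum to 15).
Weighted sum = 5·31 + 1·68 + 2·11 + 1·34 + 4·54 + 2·75
            = 155 + 68 + 22 + 34 + 216 + 150 = 645.
Overall workload = 645 / 15 = 43.0000 ≈ 43.0.

43.0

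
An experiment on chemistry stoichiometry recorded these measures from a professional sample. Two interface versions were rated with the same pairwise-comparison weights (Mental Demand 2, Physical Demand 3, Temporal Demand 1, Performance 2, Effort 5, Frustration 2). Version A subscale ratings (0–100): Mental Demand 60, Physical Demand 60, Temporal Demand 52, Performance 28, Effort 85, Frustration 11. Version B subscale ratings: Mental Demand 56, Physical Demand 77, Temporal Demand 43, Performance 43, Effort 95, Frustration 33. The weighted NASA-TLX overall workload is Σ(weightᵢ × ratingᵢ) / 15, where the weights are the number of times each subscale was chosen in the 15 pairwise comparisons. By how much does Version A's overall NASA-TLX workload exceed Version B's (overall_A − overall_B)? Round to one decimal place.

-10.5

Version A weighted sum = 2·60 + 3·60 + 1·52 + 2·28 + 5·85 + 2·11 = 120 + 180 + 52 + 56 + 425 + 22 = 855; overall_A = 855/15 = 57.0000.
Version B weighted sum = 2·56 + 3·77 + 1·43 + 2·43 + 5·95 + 2·33 = 112 + 231 + 43 + 86 + 475 + 66 = 1013; overall_B = 1013/15 = 67.5333.
Difference = 57.0000 − 67.5333 = -10.5333 ≈ -10.5.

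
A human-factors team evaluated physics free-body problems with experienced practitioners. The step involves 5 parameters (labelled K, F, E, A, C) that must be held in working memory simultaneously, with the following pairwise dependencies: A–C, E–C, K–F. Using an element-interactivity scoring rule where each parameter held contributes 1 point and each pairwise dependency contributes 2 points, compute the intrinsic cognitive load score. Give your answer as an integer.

Count of parameters held simultaneously: 5.
Count of pairwise dependencies listed: 3.
Element contribution: 5 × 1 = 5.
Interaction contribution: 3 × 2 = 6.
Intrinsic load = 5 + 6 = 11.

11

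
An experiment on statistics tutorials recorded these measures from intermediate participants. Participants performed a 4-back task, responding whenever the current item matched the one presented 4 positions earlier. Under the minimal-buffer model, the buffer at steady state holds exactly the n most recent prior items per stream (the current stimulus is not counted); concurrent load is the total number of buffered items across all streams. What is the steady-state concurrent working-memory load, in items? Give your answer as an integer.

4

The buffer holds the 4 most recent prior items.
Steady-state concurrent load = 4 items.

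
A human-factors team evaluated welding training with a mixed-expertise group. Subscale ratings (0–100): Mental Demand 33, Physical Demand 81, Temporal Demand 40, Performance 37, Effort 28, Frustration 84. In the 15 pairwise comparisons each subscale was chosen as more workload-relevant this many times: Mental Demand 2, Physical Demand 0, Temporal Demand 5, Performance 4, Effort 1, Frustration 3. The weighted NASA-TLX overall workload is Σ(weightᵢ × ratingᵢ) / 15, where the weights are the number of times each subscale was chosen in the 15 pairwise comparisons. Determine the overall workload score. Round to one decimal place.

46.3

The tallies are the weights (they sum to 15).
Weighted sum = 2·33 + 0·81 + 5·40 + 4·37 + 1·28 + 3·84
            = 66 + 0 + 200 + 148 + 28 + 252 = 694.
Overall workload = 694 / 15 = 46.2667 ≈ 46.3.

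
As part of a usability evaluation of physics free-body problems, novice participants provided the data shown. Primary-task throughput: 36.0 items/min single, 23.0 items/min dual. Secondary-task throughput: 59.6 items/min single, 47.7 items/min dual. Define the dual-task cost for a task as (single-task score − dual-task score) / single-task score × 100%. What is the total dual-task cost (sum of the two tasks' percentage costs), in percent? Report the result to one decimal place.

Primary cost = (36.0 − 23.0) / 36.0 × 100% = 36.1111%.
Secondary cost = (59.6 − 47.7) / 59.6 × 100% = 19.9664%.
Total = 36.1111% + 19.9664% = 56.0775% ≈ 56.1%.

56.1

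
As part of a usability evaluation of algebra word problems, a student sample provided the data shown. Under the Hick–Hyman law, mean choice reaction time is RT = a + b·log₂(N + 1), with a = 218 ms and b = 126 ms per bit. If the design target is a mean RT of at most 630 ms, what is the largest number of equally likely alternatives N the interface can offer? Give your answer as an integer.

Set 218 + 126·log₂(N + 1) ≤ 630.
log₂(N + 1) ≤ (630 − 218) / 126 = 3.2698.
N + 1 ≤ 2^3.2698 = 9.6451.
N ≤ 8.6451, so the largest integer N is 8.

8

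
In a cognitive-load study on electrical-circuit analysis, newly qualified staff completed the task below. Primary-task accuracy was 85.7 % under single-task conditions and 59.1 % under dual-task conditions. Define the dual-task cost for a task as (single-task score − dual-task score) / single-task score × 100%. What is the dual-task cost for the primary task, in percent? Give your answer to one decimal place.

31.0

Cost = (85.7 − 59.1) / 85.7 × 100%
     = 26.6000 / 85.7 × 100% = 31.0385%.
≈ 31.0%.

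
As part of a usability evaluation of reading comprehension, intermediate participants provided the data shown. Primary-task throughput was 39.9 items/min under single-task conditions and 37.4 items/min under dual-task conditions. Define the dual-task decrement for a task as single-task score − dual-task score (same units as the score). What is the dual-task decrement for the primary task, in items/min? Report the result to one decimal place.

2.5

Decrement = 39.9 − 37.4 = 2.5000 items/min ≈ 2.5 items/min.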